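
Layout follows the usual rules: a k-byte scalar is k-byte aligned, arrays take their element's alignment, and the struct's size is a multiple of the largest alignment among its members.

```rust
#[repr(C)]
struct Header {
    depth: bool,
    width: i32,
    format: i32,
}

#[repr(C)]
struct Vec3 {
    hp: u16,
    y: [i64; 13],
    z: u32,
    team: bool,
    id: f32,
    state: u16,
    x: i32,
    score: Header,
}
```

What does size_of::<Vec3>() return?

144 bytes

Header: @0: depth [1B, align 1] → 1; +3 pad (align 4); @4: width [4B, align 4] → 8; @8: format [4B, align 4] → 12; size 12, align 4
@0: hp [2B, align 2] → 2
+6 pad (align 8)
@8: y [104B, align 8] → 112
@112: z [4B, align 4] → 116
@116: team [1B, align 1] → 117
+3 pad (align 4)
@120: id [4B, align 4] → 124
@124: state [2B, align 2] → 126
+2 pad (align 4)
@128: x [4B, align 4] → 132
@132: score [12B, align 4] → 144
size 144, align 8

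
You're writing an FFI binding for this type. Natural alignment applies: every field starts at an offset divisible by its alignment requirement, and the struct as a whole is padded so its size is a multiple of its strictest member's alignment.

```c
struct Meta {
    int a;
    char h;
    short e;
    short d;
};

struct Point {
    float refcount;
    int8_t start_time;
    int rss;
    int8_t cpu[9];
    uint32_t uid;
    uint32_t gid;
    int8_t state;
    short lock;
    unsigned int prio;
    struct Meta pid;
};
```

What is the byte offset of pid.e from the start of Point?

Meta: @0: a [4B, align 4] → 4; @4: h [1B, align 1] → 5; +1 pad (align 2); @6: e [2B, align 2] → 8; @8: d [2B, align 2] → 10; +2 tail pad (align 4); size 12, align 4
@0: refcount [4B, align 4] → 4
@4: start_time [1B, align 1] → 5
+3 pad (align 4)
@8: rss [4B, align 4] → 12
@12: cpu [9B, align 1] → 21
+3 pad (align 4)
@24: uid [4B, align 4] → 28
@28: gid [4B, align 4] → 32
@32: state [1B, align 1] → 33
+1 pad (align 2)
@34: lock [2B, align 2] → 36
@36: prio [4B, align 4] → 40
@40: pid [12B, align 4] → 52
within Meta: e at 6
40 + 6 = 46

46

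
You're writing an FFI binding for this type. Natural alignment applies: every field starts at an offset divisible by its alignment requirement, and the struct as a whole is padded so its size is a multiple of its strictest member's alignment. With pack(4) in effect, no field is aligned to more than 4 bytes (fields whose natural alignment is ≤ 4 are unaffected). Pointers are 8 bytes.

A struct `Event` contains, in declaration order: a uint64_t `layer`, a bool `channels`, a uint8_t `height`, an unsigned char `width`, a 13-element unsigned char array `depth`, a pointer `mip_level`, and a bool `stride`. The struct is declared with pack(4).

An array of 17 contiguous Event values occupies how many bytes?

0..8  layer  (8B, 4-aligned)
8..9  channels  (1B, 1-aligned)
9..10  height  (1B, 1-aligned)
10..11  width  (1B, 1-aligned)
11..24  depth  (13B, 1-aligned)
24..32  mip_level  (8B, 4-aligned)
32..33  stride  (1B, 1-aligned)
33..36  -- tail padding (3B)
sizeof = 36, alignof = 4
array of 17: 17 × 36 = 612

612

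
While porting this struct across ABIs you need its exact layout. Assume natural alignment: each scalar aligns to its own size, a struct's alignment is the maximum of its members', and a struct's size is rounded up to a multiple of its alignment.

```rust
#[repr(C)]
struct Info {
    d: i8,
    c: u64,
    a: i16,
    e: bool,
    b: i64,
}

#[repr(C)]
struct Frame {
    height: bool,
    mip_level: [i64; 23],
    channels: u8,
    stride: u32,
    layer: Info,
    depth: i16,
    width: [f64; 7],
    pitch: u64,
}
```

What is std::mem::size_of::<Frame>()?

Info: d at 0 (size 1, align 1) → ends 1; pad 7 to align 8 for c; c at 8 (size 8, align 8) → ends 16; a at 16 (size 2, align 2) → ends 18; e at 18 (size 1, align 1) → ends 19; pad 5 to align 8 for b; b at 24 (size 8, align 8) → ends 32; total 32 bytes, alignment 8
height at 0 (size 1, align 1) → ends 1
pad 7 to align 8 for mip_level
mip_level at 8 (size 184, align 8) → ends 192
channels at 192 (size 1, align 1) → ends 193
pad 3 to align 4 for stride
stride at 196 (size 4, align 4) → ends 200
layer at 200 (size 32, align 8) → ends 232
depth at 232 (size 2, align 2) → ends 234
pad 6 to align 8 for width
width at 240 (size 56, align 8) → ends 296
pitch at 296 (size 8, align 8) → ends 304
total 304 bytes, alignment 8

304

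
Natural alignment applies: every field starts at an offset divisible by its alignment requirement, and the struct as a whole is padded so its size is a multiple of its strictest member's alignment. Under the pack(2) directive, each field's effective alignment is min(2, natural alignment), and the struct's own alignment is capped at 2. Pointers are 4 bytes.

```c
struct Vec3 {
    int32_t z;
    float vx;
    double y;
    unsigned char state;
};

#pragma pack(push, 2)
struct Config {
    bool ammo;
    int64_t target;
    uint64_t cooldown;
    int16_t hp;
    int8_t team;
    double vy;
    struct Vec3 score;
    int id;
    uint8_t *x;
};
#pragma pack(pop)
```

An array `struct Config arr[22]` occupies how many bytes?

Vec3: @0: z [4B, align 4] → 4; @4: vx [4B, align 4] → 8; @8: y [8B, align 8] → 16; @16: state [1B, align 1] → 17; +7 tail pad (align 8); size 24, align 8
@0: ammo [1B, align 1] → 1
+1 pad (align 2)
@2: target [8B, align 2] → 10
@10: cooldown [8B, align 2] → 18
@18: hp [2B, align 2] → 20
@20: team [1B, align 1] → 21
+1 pad (align 2)
@22: vy [8B, align 2] → 30
@30: score [24B, align 2] → 54
@54: id [4B, align 2] → 58
@58: x [4B, align 2] → 62
size 62, align 2
array of 22: 22 × 62 = 1364

1364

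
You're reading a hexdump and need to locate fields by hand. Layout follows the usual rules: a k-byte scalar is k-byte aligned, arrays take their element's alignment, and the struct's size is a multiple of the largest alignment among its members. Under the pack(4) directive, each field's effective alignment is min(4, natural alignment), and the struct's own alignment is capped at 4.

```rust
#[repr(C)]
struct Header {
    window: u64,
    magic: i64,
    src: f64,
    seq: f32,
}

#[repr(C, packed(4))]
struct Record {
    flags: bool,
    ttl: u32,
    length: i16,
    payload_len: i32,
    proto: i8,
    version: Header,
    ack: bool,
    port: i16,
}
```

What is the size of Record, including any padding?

Header: 0..8  window  (8B, 8-aligned); 8..16  magic  (8B, 8-aligned); 16..24  src  (8B, 8-aligned); 24..28  seq  (4B, 4-aligned); 28..32  -- tail padding (4B); sizeof = 32, alignof = 8
0..1  flags  (1B, 1-aligned)
1..4  -- padding (3B)
4..8  ttl  (4B, 4-aligned)
8..10  length  (2B, 2-aligned)
10..12  -- padding (2B)
12..16  payload_len  (4B, 4-aligned)
16..17  proto  (1B, 1-aligned)
17..20  -- padding (3B)
20..52  version  (32B, 4-aligned)
52..53  ack  (1B, 1-aligned)
53..54  -- padding (1B)
54..56  port  (2B, 2-aligned)
sizeof = 56, alignof = 4

56 bytes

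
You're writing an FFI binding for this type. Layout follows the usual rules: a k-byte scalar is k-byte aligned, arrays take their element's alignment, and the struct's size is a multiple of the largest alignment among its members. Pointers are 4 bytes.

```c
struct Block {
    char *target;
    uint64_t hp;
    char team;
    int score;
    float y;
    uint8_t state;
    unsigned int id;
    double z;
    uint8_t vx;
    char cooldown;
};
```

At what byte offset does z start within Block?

target at 0 (size 4, align 4) → ends 4
pad 4 to align 8 for hp
hp at 8 (size 8, align 8) → ends 16
team at 16 (size 1, align 1) → ends 17
pad 3 to align 4 for score
score at 20 (size 4, align 4) → ends 24
y at 24 (size 4, align 4) → ends 28
state at 28 (size 1, align 1) → ends 29
pad 3 to align 4 for id
id at 32 (size 4, align 4) → ends 36
pad 4 to align 8 for z
z at 40 (size 8, align 8) → ends 48

40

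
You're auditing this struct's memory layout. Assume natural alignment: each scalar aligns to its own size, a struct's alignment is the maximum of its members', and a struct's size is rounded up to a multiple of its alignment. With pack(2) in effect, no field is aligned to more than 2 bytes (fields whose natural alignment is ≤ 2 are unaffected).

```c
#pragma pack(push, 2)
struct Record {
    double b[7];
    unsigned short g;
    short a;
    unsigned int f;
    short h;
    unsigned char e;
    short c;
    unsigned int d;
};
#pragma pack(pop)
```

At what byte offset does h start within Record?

64

b at 0 (size 56, align 2) → ends 56
g at 56 (size 2, align 2) → ends 58
a at 58 (size 2, align 2) → ends 60
f at 60 (size 4, align 2) → ends 64
h at 64 (size 2, align 2) → ends 66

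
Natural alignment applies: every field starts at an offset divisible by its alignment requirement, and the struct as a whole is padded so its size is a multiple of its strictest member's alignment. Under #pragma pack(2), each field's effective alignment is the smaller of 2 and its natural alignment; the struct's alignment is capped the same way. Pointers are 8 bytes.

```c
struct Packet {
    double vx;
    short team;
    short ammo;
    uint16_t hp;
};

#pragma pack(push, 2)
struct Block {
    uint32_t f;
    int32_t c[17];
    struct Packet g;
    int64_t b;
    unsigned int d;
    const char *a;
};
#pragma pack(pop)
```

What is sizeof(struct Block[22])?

2376

Packet: 0..8  vx  (8B, 8-aligned); 8..10  team  (2B, 2-aligned); 10..12  ammo  (2B, 2-aligned); 12..14  hp  (2B, 2-aligned); 14..16  -- tail padding (2B); sizeof = 16, alignof = 8
0..4  f  (4B, 2-aligned)
4..72  c  (68B, 2-aligned)
72..88  g  (16B, 2-aligned)
88..96  b  (8B, 2-aligned)
96..100  d  (4B, 2-aligned)
100..108  a  (8B, 2-aligned)
sizeof = 108, alignof = 2
array of 22: 22 × 108 = 2376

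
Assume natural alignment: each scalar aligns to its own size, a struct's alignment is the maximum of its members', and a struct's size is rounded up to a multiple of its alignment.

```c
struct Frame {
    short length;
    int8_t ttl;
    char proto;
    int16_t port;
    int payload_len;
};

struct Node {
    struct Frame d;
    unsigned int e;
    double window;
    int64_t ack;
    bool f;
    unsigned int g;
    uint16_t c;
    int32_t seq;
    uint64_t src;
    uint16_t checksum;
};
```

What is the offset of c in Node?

Frame: length at 0 (size 2, align 2) → ends 2; ttl at 2 (size 1, align 1) → ends 3; proto at 3 (size 1, align 1) → ends 4; port at 4 (size 2, align 2) → ends 6; pad 2 to align 4 for payload_len; payload_len at 8 (size 4, align 4) → ends 12; total 12 bytes, alignment 4
d at 0 (size 12, align 4) → ends 12
e at 12 (size 4, align 4) → ends 16
window at 16 (size 8, align 8) → ends 24
ack at 24 (size 8, align 8) → ends 32
f at 32 (size 1, align 1) → ends 33
pad 3 to align 4 for g
g at 36 (size 4, align 4) → ends 40
c at 40 (size 2, align 2) → ends 42

40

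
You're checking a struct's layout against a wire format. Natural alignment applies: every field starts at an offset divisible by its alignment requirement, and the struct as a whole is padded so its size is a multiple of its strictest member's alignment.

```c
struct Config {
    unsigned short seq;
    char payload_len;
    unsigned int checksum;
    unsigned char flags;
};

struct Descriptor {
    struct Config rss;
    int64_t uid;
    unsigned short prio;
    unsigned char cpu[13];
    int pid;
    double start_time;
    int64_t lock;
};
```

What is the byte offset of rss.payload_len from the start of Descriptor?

Config: 0..2  seq  (2B, 2-aligned); 2..3  payload_len  (1B, 1-aligned); 3..4  -- padding (1B); 4..8  checksum  (4B, 4-aligned); 8..9  flags  (1B, 1-aligned); 9..12  -- tail padding (3B); sizeof = 12, alignof = 4
0..12  rss  (12B, 4-aligned)
within Config: payload_len at 2
0 + 2 = 2

2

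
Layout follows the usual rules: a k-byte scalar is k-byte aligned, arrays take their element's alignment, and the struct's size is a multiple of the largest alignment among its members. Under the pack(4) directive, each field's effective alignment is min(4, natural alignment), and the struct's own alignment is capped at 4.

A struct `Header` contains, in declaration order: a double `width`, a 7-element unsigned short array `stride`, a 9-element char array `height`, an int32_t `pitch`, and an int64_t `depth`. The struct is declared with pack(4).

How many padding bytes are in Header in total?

width at 0 (size 8, align 4) → ends 8
stride at 8 (size 14, align 2) → ends 22
height at 22 (size 9, align 1) → ends 31
pad 1 to align 4 for pitch
pitch at 32 (size 4, align 4) → ends 36
depth at 36 (size 8, align 4) → ends 44
total 44 bytes, alignment 4
data bytes 43, size 44 → padding 1

1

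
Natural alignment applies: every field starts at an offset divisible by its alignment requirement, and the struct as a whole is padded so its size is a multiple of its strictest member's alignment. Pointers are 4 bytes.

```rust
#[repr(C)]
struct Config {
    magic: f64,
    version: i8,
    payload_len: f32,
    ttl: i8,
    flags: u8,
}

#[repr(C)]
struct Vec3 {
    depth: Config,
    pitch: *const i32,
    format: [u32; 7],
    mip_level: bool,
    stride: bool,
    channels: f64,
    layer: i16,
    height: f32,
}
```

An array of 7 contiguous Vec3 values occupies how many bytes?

560

Config: 0..8  magic  (8B, 8-aligned); 8..9  version  (1B, 1-aligned); 9..12  -- padding (3B); 12..16  payload_len  (4B, 4-aligned); 16..17  ttl  (1B, 1-aligned); 17..18  flags  (1B, 1-aligned); 18..24  -- tail padding (6B); sizeof = 24, alignof = 8
0..24  depth  (24B, 8-aligned)
24..28  pitch  (4B, 4-aligned)
28..56  format  (28B, 4-aligned)
56..57  mip_level  (1B, 1-aligned)
57..58  stride  (1B, 1-aligned)
58..64  -- padding (6B)
64..72  channels  (8B, 8-aligned)
72..74  layer  (2B, 2-aligned)
74..76  -- padding (2B)
76..80  height  (4B, 4-aligned)
sizeof = 80, alignof = 8
array of 7: 7 × 80 = 560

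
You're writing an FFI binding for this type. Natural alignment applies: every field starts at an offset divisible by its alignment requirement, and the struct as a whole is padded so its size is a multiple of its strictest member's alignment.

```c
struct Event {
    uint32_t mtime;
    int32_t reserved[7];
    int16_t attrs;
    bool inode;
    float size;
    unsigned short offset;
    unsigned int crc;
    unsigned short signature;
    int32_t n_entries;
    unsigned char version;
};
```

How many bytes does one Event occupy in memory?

@0: mtime [4B, align 4] → 4
@4: reserved [28B, align 4] → 32
@32: attrs [2B, align 2] → 34
@34: inode [1B, align 1] → 35
+1 pad (align 4)
@36: size [4B, align 4] → 40
@40: offset [2B, align 2] → 42
+2 pad (align 4)
@44: crc [4B, align 4] → 48
@48: signature [2B, align 2] → 50
+2 pad (align 4)
@52: n_entries [4B, align 4] → 56
@56: version [1B, align 1] → 57
+3 tail pad (align 4)
size 60, align 4

60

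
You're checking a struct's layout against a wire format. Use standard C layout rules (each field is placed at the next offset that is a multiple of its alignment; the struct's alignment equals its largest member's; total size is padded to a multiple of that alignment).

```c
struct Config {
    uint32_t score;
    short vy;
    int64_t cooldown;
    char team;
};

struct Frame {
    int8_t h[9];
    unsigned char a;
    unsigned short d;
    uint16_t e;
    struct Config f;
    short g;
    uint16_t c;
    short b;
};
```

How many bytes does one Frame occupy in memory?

Config: @0: score [4B, align 4] → 4; @4: vy [2B, align 2] → 6; +2 pad (align 8); @8: cooldown [8B, align 8] → 16; @16: team [1B, align 1] → 17; +7 tail pad (align 8); size 24, align 8
@0: h [9B, align 1] → 9
@9: a [1B, align 1] → 10
@10: d [2B, align 2] → 12
@12: e [2B, align 2] → 14
+2 pad (align 8)
@16: f [24B, align 8] → 40
@40: g [2B, align 2] → 42
@42: c [2B, align 2] → 44
@44: b [2B, align 2] → 46
+2 tail pad (align 8)
size 48, align 8

48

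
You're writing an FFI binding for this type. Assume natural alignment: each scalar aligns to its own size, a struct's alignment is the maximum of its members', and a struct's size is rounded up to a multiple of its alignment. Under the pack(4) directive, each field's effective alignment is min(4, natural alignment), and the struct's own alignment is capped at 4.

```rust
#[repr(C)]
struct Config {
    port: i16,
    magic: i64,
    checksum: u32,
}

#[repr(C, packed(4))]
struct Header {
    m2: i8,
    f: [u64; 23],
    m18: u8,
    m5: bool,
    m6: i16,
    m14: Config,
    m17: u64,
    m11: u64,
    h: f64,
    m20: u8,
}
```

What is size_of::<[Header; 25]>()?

Config: port at 0 (size 2, align 2) → ends 2; pad 6 to align 8 for magic; magic at 8 (size 8, align 8) → ends 16; checksum at 16 (size 4, align 4) → ends 20; tail pad 4 to reach multiple of 8; total 24 bytes, alignment 8
m2 at 0 (size 1, align 1) → ends 1
pad 3 to align 4 for f
f at 4 (size 184, align 4) → ends 188
m18 at 188 (size 1, align 1) → ends 189
m5 at 189 (size 1, align 1) → ends 190
m6 at 190 (size 2, align 2) → ends 192
m14 at 192 (size 24, align 4) → ends 216
m17 at 216 (size 8, align 4) → ends 224
m11 at 224 (size 8, align 4) → ends 232
h at 232 (size 8, align 4) → ends 240
m20 at 240 (size 1, align 1) → ends 241
tail pad 3 to reach multiple of 4
total 244 bytes, alignment 4
array of 25: 25 × 244 = 6100

6100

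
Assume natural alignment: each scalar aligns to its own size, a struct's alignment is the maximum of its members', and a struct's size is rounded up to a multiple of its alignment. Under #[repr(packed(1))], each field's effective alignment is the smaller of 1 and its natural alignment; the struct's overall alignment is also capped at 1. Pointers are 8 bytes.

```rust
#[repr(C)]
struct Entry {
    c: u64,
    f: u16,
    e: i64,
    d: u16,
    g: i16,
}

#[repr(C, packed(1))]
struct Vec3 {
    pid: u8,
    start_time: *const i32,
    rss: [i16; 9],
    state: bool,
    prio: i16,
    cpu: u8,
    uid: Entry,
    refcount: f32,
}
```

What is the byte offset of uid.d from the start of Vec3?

55

Entry: @0: c [8B, align 8] → 8; @8: f [2B, align 2] → 10; +6 pad (align 8); @16: e [8B, align 8] → 24; @24: d [2B, align 2] → 26; @26: g [2B, align 2] → 28; +4 tail pad (align 8); size 32, align 8
@0: pid [1B, align 1] → 1
@1: start_time [8B, align 1] → 9
@9: rss [18B, align 1] → 27
@27: state [1B, align 1] → 28
@28: prio [2B, align 1] → 30
@30: cpu [1B, align 1] → 31
@31: uid [32B, align 1] → 63
within Entry: d at 24
31 + 24 = 55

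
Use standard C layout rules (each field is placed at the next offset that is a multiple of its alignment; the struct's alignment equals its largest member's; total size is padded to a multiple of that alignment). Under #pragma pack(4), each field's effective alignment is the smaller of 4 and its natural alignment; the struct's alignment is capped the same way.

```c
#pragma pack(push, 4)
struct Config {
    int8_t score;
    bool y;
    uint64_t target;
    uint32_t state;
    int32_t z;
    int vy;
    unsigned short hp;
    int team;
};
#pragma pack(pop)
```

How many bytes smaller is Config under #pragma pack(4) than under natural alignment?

natural layout:
  score at 0 (size 1, align 1) → ends 1
  y at 1 (size 1, align 1) → ends 2
  pad 6 to align 8 for target
  target at 8 (size 8, align 8) → ends 16
  state at 16 (size 4, align 4) → ends 20
  z at 20 (size 4, align 4) → ends 24
  vy at 24 (size 4, align 4) → ends 28
  hp at 28 (size 2, align 2) → ends 30
  pad 2 to align 4 for team
  team at 32 (size 4, align 4) → ends 36
  tail pad 4 to reach multiple of 8
  total 40 bytes, alignment 8
packed(4) layout:
  score at 0 (size 1, align 1) → ends 1
  y at 1 (size 1, align 1) → ends 2
  pad 2 to align 4 for target
  target at 4 (size 8, align 4) → ends 12
  state at 12 (size 4, align 4) → ends 16
  z at 16 (size 4, align 4) → ends 20
  vy at 20 (size 4, align 4) → ends 24
  hp at 24 (size 2, align 2) → ends 26
  pad 2 to align 4 for team
  team at 28 (size 4, align 4) → ends 32
  total 32 bytes, alignment 4
40 − 32 = 8

8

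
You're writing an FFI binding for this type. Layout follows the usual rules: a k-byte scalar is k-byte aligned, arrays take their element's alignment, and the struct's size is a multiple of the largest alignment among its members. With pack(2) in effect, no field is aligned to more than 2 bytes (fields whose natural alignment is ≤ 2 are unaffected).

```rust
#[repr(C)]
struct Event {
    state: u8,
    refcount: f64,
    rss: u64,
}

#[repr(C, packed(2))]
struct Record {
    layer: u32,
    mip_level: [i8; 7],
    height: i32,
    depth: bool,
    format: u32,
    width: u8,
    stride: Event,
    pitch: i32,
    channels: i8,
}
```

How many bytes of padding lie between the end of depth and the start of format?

Event: @0: state [1B, align 1] → 1; +7 pad (align 8); @8: refcount [8B, align 8] → 16; @16: rss [8B, align 8] → 24; size 24, align 8
@0: layer [4B, align 2] → 4
@4: mip_level [7B, align 1] → 11
+1 pad (align 2)
@12: height [4B, align 2] → 16
@16: depth [1B, align 1] → 17
+1 pad (align 2)
@18: format [4B, align 2] → 22

1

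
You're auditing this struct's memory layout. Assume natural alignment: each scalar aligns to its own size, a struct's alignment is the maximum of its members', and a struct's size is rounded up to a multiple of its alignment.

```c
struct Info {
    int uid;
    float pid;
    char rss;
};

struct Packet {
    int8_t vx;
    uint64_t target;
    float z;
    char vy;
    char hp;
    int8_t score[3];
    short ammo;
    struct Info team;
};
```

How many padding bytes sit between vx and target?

7

Info: 0..4  uid  (4B, 4-aligned); 4..8  pid  (4B, 4-aligned); 8..9  rss  (1B, 1-aligned); 9..12  -- tail padding (3B); sizeof = 12, alignof = 4
0..1  vx  (1B, 1-aligned)
1..8  -- padding (7B)
8..16  target  (8B, 8-aligned)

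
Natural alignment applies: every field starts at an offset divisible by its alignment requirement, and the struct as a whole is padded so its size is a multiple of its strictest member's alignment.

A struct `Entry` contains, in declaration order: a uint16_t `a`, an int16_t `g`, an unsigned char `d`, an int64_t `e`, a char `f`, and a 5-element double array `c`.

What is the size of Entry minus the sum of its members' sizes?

10

@0: a [2B, align 2] → 2
@2: g [2B, align 2] → 4
@4: d [1B, align 1] → 5
+3 pad (align 8)
@8: e [8B, align 8] → 16
@16: f [1B, align 1] → 17
+7 pad (align 8)
@24: c [40B, align 8] → 64
size 64, align 8
data bytes 54, size 64 → padding 10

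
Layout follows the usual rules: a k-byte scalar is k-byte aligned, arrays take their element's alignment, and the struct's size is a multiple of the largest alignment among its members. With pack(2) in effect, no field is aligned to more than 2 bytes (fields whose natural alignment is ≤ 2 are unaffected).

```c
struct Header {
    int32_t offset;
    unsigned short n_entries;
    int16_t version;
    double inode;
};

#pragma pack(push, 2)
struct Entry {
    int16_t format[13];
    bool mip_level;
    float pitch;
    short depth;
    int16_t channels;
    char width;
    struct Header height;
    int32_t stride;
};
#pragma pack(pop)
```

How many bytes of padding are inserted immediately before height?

1

Header: offset at 0 (size 4, align 4) → ends 4; n_entries at 4 (size 2, align 2) → ends 6; version at 6 (size 2, align 2) → ends 8; inode at 8 (size 8, align 8) → ends 16; total 16 bytes, alignment 8
format at 0 (size 26, align 2) → ends 26
mip_level at 26 (size 1, align 1) → ends 27
pad 1 to align 2 for pitch
pitch at 28 (size 4, align 2) → ends 32
depth at 32 (size 2, align 2) → ends 34
channels at 34 (size 2, align 2) → ends 36
width at 36 (size 1, align 1) → ends 37
pad 1 to align 2 for height
height at 38 (size 16, align 2) → ends 54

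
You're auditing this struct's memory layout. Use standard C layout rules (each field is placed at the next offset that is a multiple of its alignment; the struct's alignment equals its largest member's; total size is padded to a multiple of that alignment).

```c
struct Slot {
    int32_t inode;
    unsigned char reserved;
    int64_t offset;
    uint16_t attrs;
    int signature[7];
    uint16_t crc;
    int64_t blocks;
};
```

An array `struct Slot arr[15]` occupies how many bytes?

960

@0: inode [4B, align 4] → 4
@4: reserved [1B, align 1] → 5
+3 pad (align 8)
@8: offset [8B, align 8] → 16
@16: attrs [2B, align 2] → 18
+2 pad (align 4)
@20: signature [28B, align 4] → 48
@48: crc [2B, align 2] → 50
+6 pad (align 8)
@56: blocks [8B, align 8] → 64
size 64, align 8
array of 15: 15 × 64 = 960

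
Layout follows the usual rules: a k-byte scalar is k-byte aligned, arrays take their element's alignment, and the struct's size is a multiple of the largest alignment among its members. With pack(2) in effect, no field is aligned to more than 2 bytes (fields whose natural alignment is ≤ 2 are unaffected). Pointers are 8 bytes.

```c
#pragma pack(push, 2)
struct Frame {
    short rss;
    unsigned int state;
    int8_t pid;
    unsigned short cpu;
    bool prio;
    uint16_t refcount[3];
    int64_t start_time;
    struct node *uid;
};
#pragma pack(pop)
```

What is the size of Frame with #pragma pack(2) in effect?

34

@0: rss [2B, align 2] → 2
@2: state [4B, align 2] → 6
@6: pid [1B, align 1] → 7
+1 pad (align 2)
@8: cpu [2B, align 2] → 10
@10: prio [1B, align 1] → 11
+1 pad (align 2)
@12: refcount [6B, align 2] → 18
@18: start_time [8B, align 2] → 26
@26: uid [8B, align 2] → 34
size 34, align 2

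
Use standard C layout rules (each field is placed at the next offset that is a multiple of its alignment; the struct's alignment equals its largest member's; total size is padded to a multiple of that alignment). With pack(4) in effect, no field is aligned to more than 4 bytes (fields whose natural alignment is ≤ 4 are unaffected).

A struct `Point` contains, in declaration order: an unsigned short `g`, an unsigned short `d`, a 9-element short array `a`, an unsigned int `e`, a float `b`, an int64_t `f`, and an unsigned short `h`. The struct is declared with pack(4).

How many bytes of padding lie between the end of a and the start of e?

0..2  g  (2B, 2-aligned)
2..4  d  (2B, 2-aligned)
4..22  a  (18B, 2-aligned)
22..24  -- padding (2B)
24..28  e  (4B, 4-aligned)

2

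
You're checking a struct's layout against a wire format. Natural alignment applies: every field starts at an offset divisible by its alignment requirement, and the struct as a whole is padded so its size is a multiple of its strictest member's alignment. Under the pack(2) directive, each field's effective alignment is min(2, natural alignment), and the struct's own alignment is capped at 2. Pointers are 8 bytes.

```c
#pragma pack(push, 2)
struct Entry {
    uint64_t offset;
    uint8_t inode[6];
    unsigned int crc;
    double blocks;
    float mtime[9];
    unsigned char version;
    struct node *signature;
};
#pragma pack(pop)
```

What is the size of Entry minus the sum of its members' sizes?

1

offset at 0 (size 8, align 2) → ends 8
inode at 8 (size 6, align 1) → ends 14
crc at 14 (size 4, align 2) → ends 18
blocks at 18 (size 8, align 2) → ends 26
mtime at 26 (size 36, align 2) → ends 62
version at 62 (size 1, align 1) → ends 63
pad 1 to align 2 for signature
signature at 64 (size 8, align 2) → ends 72
total 72 bytes, alignment 2
data bytes 71, size 72 → padding 1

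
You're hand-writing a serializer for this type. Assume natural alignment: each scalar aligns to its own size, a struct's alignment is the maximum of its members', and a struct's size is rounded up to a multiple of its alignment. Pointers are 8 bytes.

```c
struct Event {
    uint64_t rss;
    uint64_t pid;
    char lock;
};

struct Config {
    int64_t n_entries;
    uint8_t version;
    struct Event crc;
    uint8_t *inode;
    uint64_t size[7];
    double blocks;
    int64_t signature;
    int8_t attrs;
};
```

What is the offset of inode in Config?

40

Event: rss at 0 (size 8, align 8) → ends 8; pid at 8 (size 8, align 8) → ends 16; lock at 16 (size 1, align 1) → ends 17; tail pad 7 to reach multiple of 8; total 24 bytes, alignment 8
n_entries at 0 (size 8, align 8) → ends 8
version at 8 (size 1, align 1) → ends 9
pad 7 to align 8 for crc
crc at 16 (size 24, align 8) → ends 40
inode at 40 (size 8, align 8) → ends 48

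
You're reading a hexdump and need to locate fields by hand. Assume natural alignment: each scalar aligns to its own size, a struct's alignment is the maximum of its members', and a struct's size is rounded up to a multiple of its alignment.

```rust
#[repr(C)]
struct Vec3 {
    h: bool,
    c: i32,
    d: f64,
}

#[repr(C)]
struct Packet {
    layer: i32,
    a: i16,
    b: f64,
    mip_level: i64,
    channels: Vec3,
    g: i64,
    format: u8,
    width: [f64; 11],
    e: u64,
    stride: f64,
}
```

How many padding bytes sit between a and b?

2

Vec3: h at 0 (size 1, align 1) → ends 1; pad 3 to align 4 for c; c at 4 (size 4, align 4) → ends 8; d at 8 (size 8, align 8) → ends 16; total 16 bytes, alignment 8
layer at 0 (size 4, align 4) → ends 4
a at 4 (size 2, align 2) → ends 6
pad 2 to align 8 for b
b at 8 (size 8, align 8) → ends 16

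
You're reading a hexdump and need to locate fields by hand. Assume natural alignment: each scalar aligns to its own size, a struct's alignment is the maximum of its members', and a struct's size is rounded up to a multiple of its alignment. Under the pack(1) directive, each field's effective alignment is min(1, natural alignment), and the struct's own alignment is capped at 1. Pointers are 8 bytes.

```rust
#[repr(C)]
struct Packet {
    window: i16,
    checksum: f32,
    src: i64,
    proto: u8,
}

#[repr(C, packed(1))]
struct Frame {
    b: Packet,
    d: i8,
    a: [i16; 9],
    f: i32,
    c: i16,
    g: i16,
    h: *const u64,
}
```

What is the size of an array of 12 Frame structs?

Packet: @0: window [2B, align 2] → 2; +2 pad (align 4); @4: checksum [4B, align 4] → 8; @8: src [8B, align 8] → 16; @16: proto [1B, align 1] → 17; +7 tail pad (align 8); size 24, align 8
@0: b [24B, align 1] → 24
@24: d [1B, align 1] → 25
@25: a [18B, align 1] → 43
@43: f [4B, align 1] → 47
@47: c [2B, align 1] → 49
@49: g [2B, align 1] → 51
@51: h [8B, align 1] → 59
size 59, align 1
array of 12: 12 × 59 = 708

708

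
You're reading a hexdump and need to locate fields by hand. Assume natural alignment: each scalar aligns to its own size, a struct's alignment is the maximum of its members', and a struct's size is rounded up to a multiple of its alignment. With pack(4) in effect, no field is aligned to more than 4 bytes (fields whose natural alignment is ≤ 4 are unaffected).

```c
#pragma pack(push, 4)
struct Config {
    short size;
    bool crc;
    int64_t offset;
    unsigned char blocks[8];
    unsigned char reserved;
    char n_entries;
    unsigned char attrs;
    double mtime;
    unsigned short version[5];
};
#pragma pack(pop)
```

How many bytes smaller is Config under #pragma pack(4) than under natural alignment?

natural layout:
  size at 0 (size 2, align 2) → ends 2
  crc at 2 (size 1, align 1) → ends 3
  pad 5 to align 8 for offset
  offset at 8 (size 8, align 8) → ends 16
  blocks at 16 (size 8, align 1) → ends 24
  reserved at 24 (size 1, align 1) → ends 25
  n_entries at 25 (size 1, align 1) → ends 26
  attrs at 26 (size 1, align 1) → ends 27
  pad 5 to align 8 for mtime
  mtime at 32 (size 8, align 8) → ends 40
  version at 40 (size 10, align 2) → ends 50
  tail pad 6 to reach multiple of 8
  total 56 bytes, alignment 8
packed(4) layout:
  size at 0 (size 2, align 2) → ends 2
  crc at 2 (size 1, align 1) → ends 3
  pad 1 to align 4 for offset
  offset at 4 (size 8, align 4) → ends 12
  blocks at 12 (size 8, align 1) → ends 20
  reserved at 20 (size 1, align 1) → ends 21
  n_entries at 21 (size 1, align 1) → ends 22
  attrs at 22 (size 1, align 1) → ends 23
  pad 1 to align 4 for mtime
  mtime at 24 (size 8, align 4) → ends 32
  version at 32 (size 10, align 2) → ends 42
  tail pad 2 to reach multiple of 4
  total 44 bytes, alignment 4
56 − 44 = 12

12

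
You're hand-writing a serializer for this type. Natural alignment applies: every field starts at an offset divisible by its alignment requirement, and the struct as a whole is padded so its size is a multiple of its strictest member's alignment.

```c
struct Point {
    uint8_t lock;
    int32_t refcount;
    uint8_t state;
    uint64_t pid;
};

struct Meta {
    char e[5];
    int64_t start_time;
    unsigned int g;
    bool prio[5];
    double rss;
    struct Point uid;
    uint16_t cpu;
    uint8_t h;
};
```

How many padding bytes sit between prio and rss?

7

Point: 0..1  lock  (1B, 1-aligned); 1..4  -- padding (3B); 4..8  refcount  (4B, 4-aligned); 8..9  state  (1B, 1-aligned); 9..16  -- padding (7B); 16..24  pid  (8B, 8-aligned); sizeof = 24, alignof = 8
0..5  e  (5B, 1-aligned)
5..8  -- padding (3B)
8..16  start_time  (8B, 8-aligned)
16..20  g  (4B, 4-aligned)
20..25  prio  (5B, 1-aligned)
25..32  -- padding (7B)
32..40  rss  (8B, 8-aligned)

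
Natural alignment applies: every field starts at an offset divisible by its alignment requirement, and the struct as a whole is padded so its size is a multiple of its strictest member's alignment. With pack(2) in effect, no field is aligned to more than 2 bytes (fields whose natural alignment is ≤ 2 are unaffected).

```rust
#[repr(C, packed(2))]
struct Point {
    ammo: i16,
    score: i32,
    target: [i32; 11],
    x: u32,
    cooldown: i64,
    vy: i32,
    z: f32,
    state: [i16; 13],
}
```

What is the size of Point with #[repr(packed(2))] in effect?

@0: ammo [2B, align 2] → 2
@2: score [4B, align 2] → 6
@6: target [44B, align 2] → 50
@50: x [4B, align 2] → 54
@54: cooldown [8B, align 2] → 62
@62: vy [4B, align 2] → 66
@66: z [4B, align 2] → 70
@70: state [26B, align 2] → 96
size 96, align 2

96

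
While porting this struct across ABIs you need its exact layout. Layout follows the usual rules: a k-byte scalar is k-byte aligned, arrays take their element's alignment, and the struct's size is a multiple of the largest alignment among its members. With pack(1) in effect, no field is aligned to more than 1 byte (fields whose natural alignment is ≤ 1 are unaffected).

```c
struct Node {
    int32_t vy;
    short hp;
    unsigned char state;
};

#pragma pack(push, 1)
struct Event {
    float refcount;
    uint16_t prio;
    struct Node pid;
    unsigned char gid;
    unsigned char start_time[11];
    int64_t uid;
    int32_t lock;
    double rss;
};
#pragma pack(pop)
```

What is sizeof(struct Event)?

46 bytes

Node: 0..4  vy  (4B, 4-aligned); 4..6  hp  (2B, 2-aligned); 6..7  state  (1B, 1-aligned); 7..8  -- tail padding (1B); sizeof = 8, alignof = 4
0..4  refcount  (4B, 1-aligned)
4..6  prio  (2B, 1-aligned)
6..14  pid  (8B, 1-aligned)
14..15  gid  (1B, 1-aligned)
15..26  start_time  (11B, 1-aligned)
26..34  uid  (8B, 1-aligned)
34..38  lock  (4B, 1-aligned)
38..46  rss  (8B, 1-aligned)
sizeof = 46, alignof = 1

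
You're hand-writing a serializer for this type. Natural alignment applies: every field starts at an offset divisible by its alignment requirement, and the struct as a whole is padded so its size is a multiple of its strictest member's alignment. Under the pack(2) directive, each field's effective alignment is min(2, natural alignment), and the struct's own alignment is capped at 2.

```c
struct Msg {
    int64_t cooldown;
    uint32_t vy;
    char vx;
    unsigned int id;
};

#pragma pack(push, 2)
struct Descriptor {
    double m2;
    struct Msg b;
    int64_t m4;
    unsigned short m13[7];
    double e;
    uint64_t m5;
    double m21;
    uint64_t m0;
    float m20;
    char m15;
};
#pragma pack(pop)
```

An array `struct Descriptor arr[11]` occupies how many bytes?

Msg: 0..8  cooldown  (8B, 8-aligned); 8..12  vy  (4B, 4-aligned); 12..13  vx  (1B, 1-aligned); 13..16  -- padding (3B); 16..20  id  (4B, 4-aligned); 20..24  -- tail padding (4B); sizeof = 24, alignof = 8
0..8  m2  (8B, 2-aligned)
8..32  b  (24B, 2-aligned)
32..40  m4  (8B, 2-aligned)
40..54  m13  (14B, 2-aligned)
54..62  e  (8B, 2-aligned)
62..70  m5  (8B, 2-aligned)
70..78  m21  (8B, 2-aligned)
78..86  m0  (8B, 2-aligned)
86..90  m20  (4B, 2-aligned)
90..91  m15  (1B, 1-aligned)
91..92  -- tail padding (1B)
sizeof = 92, alignof = 2
array of 11: 11 × 92 = 1012

1012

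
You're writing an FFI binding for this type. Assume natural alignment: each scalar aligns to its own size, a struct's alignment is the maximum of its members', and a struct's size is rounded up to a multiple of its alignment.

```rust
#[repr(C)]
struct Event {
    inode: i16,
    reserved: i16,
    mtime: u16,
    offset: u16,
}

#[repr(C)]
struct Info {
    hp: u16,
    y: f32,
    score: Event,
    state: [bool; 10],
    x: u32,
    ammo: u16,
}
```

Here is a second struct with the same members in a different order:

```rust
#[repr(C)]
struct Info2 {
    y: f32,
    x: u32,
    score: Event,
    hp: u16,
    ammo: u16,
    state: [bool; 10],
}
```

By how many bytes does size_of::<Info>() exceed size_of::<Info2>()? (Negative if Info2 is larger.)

Event: inode at 0 (size 2, align 2) → ends 2; reserved at 2 (size 2, align 2) → ends 4; mtime at 4 (size 2, align 2) → ends 6; offset at 6 (size 2, align 2) → ends 8; total 8 bytes, alignment 2
hp at 0 (size 2, align 2) → ends 2
pad 2 to align 4 for y
y at 4 (size 4, align 4) → ends 8
score at 8 (size 8, align 2) → ends 16
state at 16 (size 10, align 1) → ends 26
pad 2 to align 4 for x
x at 28 (size 4, align 4) → ends 32
ammo at 32 (size 2, align 2) → ends 34
tail pad 2 to reach multiple of 4
total 36 bytes, alignment 4
— Info2 —
y at 0 (size 4, align 4) → ends 4
x at 4 (size 4, align 4) → ends 8
score at 8 (size 8, align 2) → ends 16
hp at 16 (size 2, align 2) → ends 18
ammo at 18 (size 2, align 2) → ends 20
state at 20 (size 10, align 1) → ends 30
tail pad 2 to reach multiple of 4
total 32 bytes, alignment 4
36 − 32 = 4

4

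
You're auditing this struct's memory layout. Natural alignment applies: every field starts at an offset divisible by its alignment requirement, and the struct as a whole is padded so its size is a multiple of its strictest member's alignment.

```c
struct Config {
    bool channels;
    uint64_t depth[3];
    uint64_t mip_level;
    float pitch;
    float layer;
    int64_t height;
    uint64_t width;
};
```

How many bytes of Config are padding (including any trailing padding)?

channels at 0 (size 1, align 1) → ends 1
pad 7 to align 8 for depth
depth at 8 (size 24, align 8) → ends 32
mip_level at 32 (size 8, align 8) → ends 40
pitch at 40 (size 4, align 4) → ends 44
layer at 44 (size 4, align 4) → ends 48
height at 48 (size 8, align 8) → ends 56
width at 56 (size 8, align 8) → ends 64
total 64 bytes, alignment 8
data bytes 57, size 64 → padding 7

7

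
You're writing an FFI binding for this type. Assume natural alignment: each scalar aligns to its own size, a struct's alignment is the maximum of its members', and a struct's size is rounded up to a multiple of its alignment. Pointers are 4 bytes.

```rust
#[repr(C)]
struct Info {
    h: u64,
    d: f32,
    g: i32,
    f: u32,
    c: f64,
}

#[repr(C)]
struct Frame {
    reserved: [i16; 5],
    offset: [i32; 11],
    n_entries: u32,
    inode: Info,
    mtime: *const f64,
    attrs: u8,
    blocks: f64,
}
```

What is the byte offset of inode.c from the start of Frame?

Info: @0: h [8B, align 8] → 8; @8: d [4B, align 4] → 12; @12: g [4B, align 4] → 16; @16: f [4B, align 4] → 20; +4 pad (align 8); @24: c [8B, align 8] → 32; size 32, align 8
@0: reserved [10B, align 2] → 10
+2 pad (align 4)
@12: offset [44B, align 4] → 56
@56: n_entries [4B, align 4] → 60
+4 pad (align 8)
@64: inode [32B, align 8] → 96
within Info: c at 24
64 + 24 = 88

88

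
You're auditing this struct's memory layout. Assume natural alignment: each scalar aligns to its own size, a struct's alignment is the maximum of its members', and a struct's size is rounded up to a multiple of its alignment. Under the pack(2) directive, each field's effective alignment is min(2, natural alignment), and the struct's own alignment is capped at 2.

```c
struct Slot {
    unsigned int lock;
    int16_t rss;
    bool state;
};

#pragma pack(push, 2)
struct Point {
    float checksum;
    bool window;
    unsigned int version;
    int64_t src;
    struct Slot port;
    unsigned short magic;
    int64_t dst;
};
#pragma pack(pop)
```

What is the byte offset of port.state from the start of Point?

24

Slot: lock at 0 (size 4, align 4) → ends 4; rss at 4 (size 2, align 2) → ends 6; state at 6 (size 1, align 1) → ends 7; tail pad 1 to reach multiple of 4; total 8 bytes, alignment 4
checksum at 0 (size 4, align 2) → ends 4
window at 4 (size 1, align 1) → ends 5
pad 1 to align 2 for version
version at 6 (size 4, align 2) → ends 10
src at 10 (size 8, align 2) → ends 18
port at 18 (size 8, align 2) → ends 26
within Slot: state at 6
18 + 6 = 24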